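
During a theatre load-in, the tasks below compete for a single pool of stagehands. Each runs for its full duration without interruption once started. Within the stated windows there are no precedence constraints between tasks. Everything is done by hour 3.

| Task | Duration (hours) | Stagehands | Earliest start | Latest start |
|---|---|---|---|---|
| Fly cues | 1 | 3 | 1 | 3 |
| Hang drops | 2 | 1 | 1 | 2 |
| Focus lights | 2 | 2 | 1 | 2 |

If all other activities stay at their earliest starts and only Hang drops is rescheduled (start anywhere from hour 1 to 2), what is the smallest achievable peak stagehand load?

5

Hang drops@1: h1:6  h2:3  h3:0 → peak 6
Hang drops@2: h1:5  h2:3  h3:1 → peak 5
Best is Hang drops@2, peak 5.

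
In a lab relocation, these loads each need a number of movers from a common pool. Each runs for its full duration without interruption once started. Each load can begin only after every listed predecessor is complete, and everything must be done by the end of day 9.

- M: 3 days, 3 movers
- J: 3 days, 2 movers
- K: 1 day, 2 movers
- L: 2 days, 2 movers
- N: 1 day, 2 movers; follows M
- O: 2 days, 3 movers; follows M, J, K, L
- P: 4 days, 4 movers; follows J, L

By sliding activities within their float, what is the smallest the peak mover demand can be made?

7

Early-start (M@1, J@1, K@1, L@1, N@4, O@4, P@4) gives peak 9: d1:9  d2:7  d3:5  d4:9  d5:7  d6:4  d7:4  d8:0  d9:0.
Shift L→2, P→5.
Schedule M@1, J@1, K@1, L@2, N@4, O@4, P@5: d1:7  d2:7  d3:7  d4:5  d5:7  d6:4  d7:4  d8:4  d9:0 — peak 7.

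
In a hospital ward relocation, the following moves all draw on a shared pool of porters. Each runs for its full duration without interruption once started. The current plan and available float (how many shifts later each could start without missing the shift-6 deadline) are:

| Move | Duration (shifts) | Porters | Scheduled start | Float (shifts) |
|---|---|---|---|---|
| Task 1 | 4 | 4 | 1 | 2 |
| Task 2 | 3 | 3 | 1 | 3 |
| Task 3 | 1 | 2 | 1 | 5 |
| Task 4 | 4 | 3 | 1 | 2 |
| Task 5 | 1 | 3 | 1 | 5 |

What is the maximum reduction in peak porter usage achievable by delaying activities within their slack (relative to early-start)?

5

Early-start peak: s1:15  s2:10  s3:10  s4:7  s5:0  s6:0 ⇒ 15.
Leveled (Task 1@1, Task 2@1, Task 3@1, Task 4@2, Task 5@4): s1:9  s2:10  s3:10  s4:10  s5:3  s6:0 ⇒ 10.
Reduction 15 − 10 = 5.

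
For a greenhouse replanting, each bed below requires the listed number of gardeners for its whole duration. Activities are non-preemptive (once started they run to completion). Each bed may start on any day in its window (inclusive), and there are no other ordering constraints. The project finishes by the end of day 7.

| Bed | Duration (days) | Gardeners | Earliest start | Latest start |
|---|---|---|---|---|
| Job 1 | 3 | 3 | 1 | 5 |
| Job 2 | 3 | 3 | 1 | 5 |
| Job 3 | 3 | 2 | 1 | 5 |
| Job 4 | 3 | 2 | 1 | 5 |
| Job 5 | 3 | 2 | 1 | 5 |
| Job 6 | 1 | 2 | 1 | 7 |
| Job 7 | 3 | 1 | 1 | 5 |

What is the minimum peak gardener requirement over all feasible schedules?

7

Early-start (Job 1@1, Job 2@1, Job 3@1, Job 4@1, Job 5@1, Job 6@1, Job 7@1) gives peak 15: d1:15  d2:13  d3:13  d4:0  d5:0  d6:0  d7:0.
Shift Job 3→4, Job 4→4, Job 5→4, Job 6→7.
Schedule Job 1@1, Job 2@1, Job 3@4, Job 4@4, Job 5@4, Job 6@7, Job 7@1: d1:7  d2:7  d3:7  d4:6  d5:6  d6:6  d7:2 — peak 7.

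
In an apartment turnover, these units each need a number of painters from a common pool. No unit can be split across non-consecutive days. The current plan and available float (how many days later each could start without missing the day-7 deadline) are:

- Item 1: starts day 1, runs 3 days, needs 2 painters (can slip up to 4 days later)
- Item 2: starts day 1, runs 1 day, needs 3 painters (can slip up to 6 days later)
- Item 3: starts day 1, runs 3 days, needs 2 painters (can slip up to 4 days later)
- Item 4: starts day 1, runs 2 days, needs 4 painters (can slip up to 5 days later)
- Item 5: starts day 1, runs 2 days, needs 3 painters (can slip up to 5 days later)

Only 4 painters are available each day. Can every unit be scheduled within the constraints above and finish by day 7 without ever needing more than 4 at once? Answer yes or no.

Total painter-days = 29; over 7 days the average is 29/7 > 4, so some day must exceed 4.

no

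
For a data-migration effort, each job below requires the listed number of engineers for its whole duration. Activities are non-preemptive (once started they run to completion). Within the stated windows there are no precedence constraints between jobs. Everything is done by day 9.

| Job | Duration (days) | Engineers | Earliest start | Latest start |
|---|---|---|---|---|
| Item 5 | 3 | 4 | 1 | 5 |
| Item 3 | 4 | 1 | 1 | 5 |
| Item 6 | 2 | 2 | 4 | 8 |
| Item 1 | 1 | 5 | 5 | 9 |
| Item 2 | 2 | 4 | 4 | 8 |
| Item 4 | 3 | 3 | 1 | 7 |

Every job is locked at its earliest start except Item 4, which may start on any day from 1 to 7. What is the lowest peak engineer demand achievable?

11

Item 4@1: d1:8  d2:8  d3:8  d4:7  d5:11  d6:0  d7:0  d8:0  d9:0 → peak 11
Item 4@2: d1:5  d2:8  d3:8  d4:10  d5:11  d6:0  d7:0  d8:0  d9:0 → peak 11
Item 4@3: d1:5  d2:5  d3:8  d4:10  d5:14  d6:0  d7:0  d8:0  d9:0 → peak 14
Item 4@4: d1:5  d2:5  d3:5  d4:10  d5:14  d6:3  d7:0  d8:0  d9:0 → peak 14
Item 4@5: d1:5  d2:5  d3:5  d4:7  d5:14  d6:3  d7:3  d8:0  d9:0 → peak 14
Item 4@6: d1:5  d2:5  d3:5  d4:7  d5:11  d6:3  d7:3  d8:3  d9:0 → peak 11
Item 4@7: d1:5  d2:5  d3:5  d4:7  d5:11  d6:0  d7:3  d8:3  d9:3 → peak 11
Best is Item 4@1, peak 11.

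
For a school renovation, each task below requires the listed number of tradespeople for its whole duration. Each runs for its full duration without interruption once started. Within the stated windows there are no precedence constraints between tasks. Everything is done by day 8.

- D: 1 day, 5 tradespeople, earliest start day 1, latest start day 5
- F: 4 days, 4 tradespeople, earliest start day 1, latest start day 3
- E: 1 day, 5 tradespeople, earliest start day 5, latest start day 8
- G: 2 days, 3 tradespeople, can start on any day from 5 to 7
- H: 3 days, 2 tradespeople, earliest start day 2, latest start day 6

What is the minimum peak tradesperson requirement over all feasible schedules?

Early-start (D@1, F@1, E@5, G@5, H@2) gives peak 9: d1:9  d2:6  d3:6  d4:6  d5:8  d6:3  d7:0  d8:0.
Shift F→2, E→6, G→7.
Schedule D@1, F@2, E@6, G@7, H@2: d1:5  d2:6  d3:6  d4:6  d5:4  d6:5  d7:3  d8:3 — peak 6.

6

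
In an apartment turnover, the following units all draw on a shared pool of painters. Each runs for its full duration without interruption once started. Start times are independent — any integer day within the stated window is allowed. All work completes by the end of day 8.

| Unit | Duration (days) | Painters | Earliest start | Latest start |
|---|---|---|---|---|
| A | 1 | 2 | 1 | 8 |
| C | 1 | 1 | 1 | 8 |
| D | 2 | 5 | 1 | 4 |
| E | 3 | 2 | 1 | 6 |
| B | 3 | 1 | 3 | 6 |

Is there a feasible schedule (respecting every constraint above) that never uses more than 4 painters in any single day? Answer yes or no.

no

The minimum achievable peak is 5; 4 < 5, so no feasible schedule stays within the cap.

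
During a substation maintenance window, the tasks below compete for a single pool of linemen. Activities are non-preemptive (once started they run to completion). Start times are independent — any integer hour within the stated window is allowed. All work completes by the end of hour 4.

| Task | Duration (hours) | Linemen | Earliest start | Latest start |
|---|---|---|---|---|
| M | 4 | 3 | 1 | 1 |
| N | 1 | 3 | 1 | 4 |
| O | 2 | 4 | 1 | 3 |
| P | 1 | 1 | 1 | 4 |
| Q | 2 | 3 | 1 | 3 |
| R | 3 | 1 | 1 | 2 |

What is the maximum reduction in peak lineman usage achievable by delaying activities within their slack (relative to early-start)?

Early-start peak: h1:15  h2:11  h3:4  h4:3 ⇒ 15.
Leveled (M@1, N@1, O@3, P@2, Q@1, R@2): h1:9  h2:8  h3:8  h4:8 ⇒ 9.
Reduction 15 − 9 = 6.

6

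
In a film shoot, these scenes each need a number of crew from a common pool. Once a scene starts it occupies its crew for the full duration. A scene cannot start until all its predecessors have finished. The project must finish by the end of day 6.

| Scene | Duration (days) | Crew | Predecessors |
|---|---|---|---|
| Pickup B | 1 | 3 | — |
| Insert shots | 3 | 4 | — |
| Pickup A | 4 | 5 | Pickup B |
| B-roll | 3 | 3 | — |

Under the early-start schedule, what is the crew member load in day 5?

At early start, day 5 has: Pickup A.
Demand: 5 = 5.

5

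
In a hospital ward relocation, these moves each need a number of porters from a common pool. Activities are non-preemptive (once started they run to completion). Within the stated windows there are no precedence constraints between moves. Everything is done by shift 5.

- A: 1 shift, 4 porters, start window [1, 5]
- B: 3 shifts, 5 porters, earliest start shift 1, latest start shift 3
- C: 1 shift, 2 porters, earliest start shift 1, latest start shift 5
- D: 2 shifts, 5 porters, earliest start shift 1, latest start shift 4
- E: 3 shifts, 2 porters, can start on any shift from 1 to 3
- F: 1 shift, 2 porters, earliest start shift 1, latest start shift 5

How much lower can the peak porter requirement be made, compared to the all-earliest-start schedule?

11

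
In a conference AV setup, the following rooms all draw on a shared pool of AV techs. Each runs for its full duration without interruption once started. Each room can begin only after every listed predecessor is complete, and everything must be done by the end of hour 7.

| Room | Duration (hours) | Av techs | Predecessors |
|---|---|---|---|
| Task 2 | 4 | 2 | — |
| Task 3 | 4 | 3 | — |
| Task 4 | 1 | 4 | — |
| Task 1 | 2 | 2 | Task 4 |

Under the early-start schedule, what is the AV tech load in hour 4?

At early start, hour 4 has: Task 2, Task 3.
Demand: 2 + 3 = 5.

5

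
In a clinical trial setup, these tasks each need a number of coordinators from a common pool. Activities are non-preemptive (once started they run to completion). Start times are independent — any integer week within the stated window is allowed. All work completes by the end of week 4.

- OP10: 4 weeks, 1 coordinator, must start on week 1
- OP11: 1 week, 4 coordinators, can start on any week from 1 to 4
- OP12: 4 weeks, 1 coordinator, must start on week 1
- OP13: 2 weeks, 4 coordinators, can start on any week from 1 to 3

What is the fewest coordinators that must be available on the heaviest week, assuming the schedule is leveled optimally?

Early-start (OP10@1, OP11@1, OP12@1, OP13@1) gives peak 10: w1:10  w2:6  w3:2  w4:2.
Shift OP13→2.
Schedule OP10@1, OP11@1, OP12@1, OP13@2: w1:6  w2:6  w3:6  w4:2 — peak 6.
No arrangement of the 12 feasible schedules does better.

6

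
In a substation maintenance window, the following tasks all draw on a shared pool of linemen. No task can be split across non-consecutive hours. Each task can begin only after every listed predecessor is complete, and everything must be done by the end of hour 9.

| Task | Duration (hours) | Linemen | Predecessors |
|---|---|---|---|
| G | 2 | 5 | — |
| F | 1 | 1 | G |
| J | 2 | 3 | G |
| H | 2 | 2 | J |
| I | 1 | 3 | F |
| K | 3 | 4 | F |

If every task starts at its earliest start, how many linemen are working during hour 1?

5

At early start, hour 1 has: G.
Demand: 5 = 5.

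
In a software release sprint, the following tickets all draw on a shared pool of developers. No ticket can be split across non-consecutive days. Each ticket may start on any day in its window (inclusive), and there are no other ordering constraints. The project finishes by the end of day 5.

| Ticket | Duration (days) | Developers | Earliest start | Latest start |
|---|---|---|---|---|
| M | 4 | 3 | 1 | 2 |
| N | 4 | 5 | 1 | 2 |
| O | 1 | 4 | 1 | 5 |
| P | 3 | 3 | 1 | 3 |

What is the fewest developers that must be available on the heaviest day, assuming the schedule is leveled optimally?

Early-start (M@1, N@1, O@1, P@1) gives peak 15: d1:15  d2:11  d3:11  d4:8  d5:0.
Shift O→5.
Schedule M@1, N@1, O@5, P@1: d1:11  d2:11  d3:11  d4:8  d5:4 — peak 11.

11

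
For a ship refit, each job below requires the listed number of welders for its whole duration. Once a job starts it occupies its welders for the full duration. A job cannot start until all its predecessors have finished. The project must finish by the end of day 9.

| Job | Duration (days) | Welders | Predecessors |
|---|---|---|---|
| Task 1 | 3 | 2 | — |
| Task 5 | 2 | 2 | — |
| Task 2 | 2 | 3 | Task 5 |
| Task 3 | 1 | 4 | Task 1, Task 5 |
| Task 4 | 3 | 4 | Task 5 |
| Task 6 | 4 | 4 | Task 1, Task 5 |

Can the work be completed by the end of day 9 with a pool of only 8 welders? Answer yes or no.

yes

Schedule Task 1@1, Task 5@1, Task 2@3, Task 3@4, Task 4@5, Task 6@5: d1:4  d2:4  d3:5  d4:7  d5:8  d6:8  d7:8  d8:4  d9:0 — peak 8 ≤ 8.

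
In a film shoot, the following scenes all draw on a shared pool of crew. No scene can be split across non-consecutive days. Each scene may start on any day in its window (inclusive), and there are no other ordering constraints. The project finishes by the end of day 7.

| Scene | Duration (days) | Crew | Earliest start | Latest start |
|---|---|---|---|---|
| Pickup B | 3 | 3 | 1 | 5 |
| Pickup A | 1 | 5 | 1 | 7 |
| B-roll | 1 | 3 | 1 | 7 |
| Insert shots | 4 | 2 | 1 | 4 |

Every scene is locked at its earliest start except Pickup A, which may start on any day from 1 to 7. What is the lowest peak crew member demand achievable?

8

Pickup A@1: d1:13  d2:5  d3:5  d4:2  d5:0  d6:0  d7:0 → peak 13
Pickup A@2: d1:8  d2:10  d3:5  d4:2  d5:0  d6:0  d7:0 → peak 10
Pickup A@3: d1:8  d2:5  d3:10  d4:2  d5:0  d6:0  d7:0 → peak 10
Pickup A@4: d1:8  d2:5  d3:5  d4:7  d5:0  d6:0  d7:0 → peak 8
Pickup A@5: d1:8  d2:5  d3:5  d4:2  d5:5  d6:0  d7:0 → peak 8
Pickup A@6: d1:8  d2:5  d3:5  d4:2  d5:0  d6:5  d7:0 → peak 8
Pickup A@7: d1:8  d2:5  d3:5  d4:2  d5:0  d6:0  d7:5 → peak 8
Best is Pickup A@4, peak 8.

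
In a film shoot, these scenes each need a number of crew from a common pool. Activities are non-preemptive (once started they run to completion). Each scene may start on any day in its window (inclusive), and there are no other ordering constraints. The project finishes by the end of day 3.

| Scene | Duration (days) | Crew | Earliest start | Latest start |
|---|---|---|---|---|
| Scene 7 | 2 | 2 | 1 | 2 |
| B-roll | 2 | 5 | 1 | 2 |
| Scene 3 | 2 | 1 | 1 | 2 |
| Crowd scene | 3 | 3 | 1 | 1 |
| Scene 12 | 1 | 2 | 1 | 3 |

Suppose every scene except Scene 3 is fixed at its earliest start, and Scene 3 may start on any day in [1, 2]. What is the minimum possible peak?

Scene 3@1: d1:13  d2:11  d3:3 → peak 13
Scene 3@2: d1:12  d2:11  d3:4 → peak 12
Best is Scene 3@2, peak 12.

12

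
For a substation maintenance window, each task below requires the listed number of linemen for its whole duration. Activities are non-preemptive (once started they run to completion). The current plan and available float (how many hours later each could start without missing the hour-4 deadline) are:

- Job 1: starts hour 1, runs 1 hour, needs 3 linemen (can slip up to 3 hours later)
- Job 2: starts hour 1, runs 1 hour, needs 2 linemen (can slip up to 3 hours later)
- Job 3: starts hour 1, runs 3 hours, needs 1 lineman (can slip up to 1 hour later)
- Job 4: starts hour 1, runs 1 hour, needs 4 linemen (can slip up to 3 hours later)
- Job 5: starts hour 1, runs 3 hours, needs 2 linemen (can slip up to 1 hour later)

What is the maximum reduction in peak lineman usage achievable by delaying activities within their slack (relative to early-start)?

Early-start peak: h1:12  h2:3  h3:3  h4:0 ⇒ 12.
Leveled (Job 1@1, Job 2@2, Job 3@2, Job 4@4, Job 5@1): h1:5  h2:5  h3:3  h4:5 ⇒ 5.
Reduction 12 − 5 = 7.

7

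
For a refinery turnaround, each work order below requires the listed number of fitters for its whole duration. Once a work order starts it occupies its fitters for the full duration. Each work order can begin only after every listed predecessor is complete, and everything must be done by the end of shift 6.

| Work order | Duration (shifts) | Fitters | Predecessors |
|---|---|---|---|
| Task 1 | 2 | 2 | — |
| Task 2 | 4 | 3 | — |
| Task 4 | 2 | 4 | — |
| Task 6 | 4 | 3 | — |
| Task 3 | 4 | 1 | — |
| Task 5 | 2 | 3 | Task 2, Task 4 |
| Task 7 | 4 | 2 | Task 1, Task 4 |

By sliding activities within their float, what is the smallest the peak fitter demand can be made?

9

Early-start (Task 1@1, Task 2@1, Task 4@1, Task 6@1, Task 3@1, Task 5@5, Task 7@3) gives peak 13: s1:13  s2:13  s3:9  s4:9  s5:5  s6:5.
Shift Task 6→3, Task 3→3.
Schedule Task 1@1, Task 2@1, Task 4@1, Task 6@3, Task 3@3, Task 5@5, Task 7@3: s1:9  s2:9  s3:9  s4:9  s5:9  s6:9 — peak 9.
Total fitter-shifts = 54 over 6 shifts ⇒ peak ≥ ⌈54/6⌉ = 9, so 9 is optimal.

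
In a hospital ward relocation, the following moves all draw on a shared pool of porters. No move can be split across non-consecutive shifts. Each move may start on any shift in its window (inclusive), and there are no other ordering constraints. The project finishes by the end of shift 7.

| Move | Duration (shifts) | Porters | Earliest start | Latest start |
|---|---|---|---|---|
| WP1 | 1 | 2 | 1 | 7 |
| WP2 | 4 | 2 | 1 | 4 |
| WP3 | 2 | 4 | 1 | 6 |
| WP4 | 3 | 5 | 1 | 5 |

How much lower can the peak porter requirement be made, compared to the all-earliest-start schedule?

Early-start peak: s1:13  s2:11  s3:7  s4:2  s5:0  s6:0  s7:0 ⇒ 13.
Leveled (WP1@1, WP2@1, WP3@2, WP4@5): s1:4  s2:6  s3:6  s4:2  s5:5  s6:5  s7:5 ⇒ 6.
Reduction 13 − 6 = 7.

7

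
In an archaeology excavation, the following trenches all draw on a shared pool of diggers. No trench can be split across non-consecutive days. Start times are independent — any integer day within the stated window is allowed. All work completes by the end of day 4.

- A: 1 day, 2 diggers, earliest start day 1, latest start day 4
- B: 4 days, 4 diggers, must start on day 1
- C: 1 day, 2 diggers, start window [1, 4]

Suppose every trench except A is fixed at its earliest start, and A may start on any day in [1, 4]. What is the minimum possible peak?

6

A@1: d1:8  d2:4  d3:4  d4:4 → peak 8
A@2: d1:6  d2:6  d3:4  d4:4 → peak 6
A@3: d1:6  d2:4  d3:6  d4:4 → peak 6
A@4: d1:6  d2:4  d3:4  d4:6 → peak 6
Best is A@2, peak 6.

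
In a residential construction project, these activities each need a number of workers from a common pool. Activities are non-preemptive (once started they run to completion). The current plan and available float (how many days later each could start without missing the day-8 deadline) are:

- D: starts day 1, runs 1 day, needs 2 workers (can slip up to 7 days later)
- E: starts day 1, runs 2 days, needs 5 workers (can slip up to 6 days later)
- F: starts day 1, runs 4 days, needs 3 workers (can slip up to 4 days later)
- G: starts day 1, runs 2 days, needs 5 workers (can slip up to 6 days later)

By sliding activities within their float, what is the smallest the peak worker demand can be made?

5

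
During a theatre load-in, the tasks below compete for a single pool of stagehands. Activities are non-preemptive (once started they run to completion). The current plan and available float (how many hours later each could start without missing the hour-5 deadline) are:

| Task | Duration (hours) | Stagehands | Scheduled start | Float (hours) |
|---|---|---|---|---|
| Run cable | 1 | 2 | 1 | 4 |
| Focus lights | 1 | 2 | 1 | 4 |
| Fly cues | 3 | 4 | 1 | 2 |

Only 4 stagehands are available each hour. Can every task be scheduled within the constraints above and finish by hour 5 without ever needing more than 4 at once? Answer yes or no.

Schedule Run cable@1, Focus lights@1, Fly cues@2: h1:4  h2:4  h3:4  h4:4  h5:0 — peak 4 ≤ 4.

yes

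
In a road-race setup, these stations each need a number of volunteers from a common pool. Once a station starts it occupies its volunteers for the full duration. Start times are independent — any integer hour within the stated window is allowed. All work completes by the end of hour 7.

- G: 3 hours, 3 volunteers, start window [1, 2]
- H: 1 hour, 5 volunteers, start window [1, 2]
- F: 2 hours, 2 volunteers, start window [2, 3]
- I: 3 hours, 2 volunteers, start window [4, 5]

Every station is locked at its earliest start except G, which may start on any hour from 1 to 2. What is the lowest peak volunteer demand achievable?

5

G@1: h1:8  h2:5  h3:5  h4:2  h5:2  h6:2  h7:0 → peak 8
G@2: h1:5  h2:5  h3:5  h4:5  h5:2  h6:2  h7:0 → peak 5
Best is G@2, peak 5.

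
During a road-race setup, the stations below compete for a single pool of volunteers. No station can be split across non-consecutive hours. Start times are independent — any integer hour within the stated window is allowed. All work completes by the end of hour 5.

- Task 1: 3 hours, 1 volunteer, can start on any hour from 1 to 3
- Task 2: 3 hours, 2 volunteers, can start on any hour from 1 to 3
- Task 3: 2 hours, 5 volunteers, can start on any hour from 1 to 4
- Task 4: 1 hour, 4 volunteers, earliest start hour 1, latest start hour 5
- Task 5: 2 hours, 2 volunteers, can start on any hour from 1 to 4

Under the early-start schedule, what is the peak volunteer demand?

14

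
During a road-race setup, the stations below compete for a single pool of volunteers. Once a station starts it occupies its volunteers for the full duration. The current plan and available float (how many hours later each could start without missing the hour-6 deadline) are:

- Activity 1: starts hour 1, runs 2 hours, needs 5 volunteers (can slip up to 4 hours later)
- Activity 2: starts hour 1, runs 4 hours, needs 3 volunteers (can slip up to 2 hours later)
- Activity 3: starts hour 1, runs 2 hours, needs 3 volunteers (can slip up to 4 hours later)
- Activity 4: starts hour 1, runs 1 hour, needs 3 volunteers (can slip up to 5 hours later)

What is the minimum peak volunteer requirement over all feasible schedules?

6

Early-start (Activity 1@1, Activity 2@1, Activity 3@1, Activity 4@1) gives peak 14: h1:14  h2:11  h3:3  h4:3  h5:0  h6:0.
Shift Activity 2→3, Activity 3→3, Activity 4→5.
Schedule Activity 1@1, Activity 2@3, Activity 3@3, Activity 4@5: h1:5  h2:5  h3:6  h4:6  h5:6  h6:3 — peak 6.
Total volunteer-hours = 31 over 6 hours ⇒ peak ≥ ⌈31/6⌉ = 6, so 6 is optimal.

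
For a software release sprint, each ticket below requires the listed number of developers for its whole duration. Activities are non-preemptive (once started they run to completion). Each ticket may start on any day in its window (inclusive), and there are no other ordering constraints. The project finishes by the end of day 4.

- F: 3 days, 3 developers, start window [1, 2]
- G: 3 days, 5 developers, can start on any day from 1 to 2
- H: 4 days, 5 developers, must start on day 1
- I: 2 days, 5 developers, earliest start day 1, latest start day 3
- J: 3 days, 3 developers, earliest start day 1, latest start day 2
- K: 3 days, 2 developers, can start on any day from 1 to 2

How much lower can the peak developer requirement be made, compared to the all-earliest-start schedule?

Early-start peak: d1:23  d2:23  d3:18  d4:5 ⇒ 23.
Leveled (F@1, G@1, H@1, I@1, J@1, K@1): d1:23  d2:23  d3:18  d4:5 ⇒ 23.
Reduction 23 − 23 = 0.

0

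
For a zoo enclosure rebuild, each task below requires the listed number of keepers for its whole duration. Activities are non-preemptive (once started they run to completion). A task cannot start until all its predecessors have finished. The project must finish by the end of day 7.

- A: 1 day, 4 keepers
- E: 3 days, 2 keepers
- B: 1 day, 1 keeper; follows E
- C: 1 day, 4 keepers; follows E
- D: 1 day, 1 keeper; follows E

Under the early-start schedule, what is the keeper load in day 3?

At early start, day 3 has: E.
Demand: 2 = 2.

2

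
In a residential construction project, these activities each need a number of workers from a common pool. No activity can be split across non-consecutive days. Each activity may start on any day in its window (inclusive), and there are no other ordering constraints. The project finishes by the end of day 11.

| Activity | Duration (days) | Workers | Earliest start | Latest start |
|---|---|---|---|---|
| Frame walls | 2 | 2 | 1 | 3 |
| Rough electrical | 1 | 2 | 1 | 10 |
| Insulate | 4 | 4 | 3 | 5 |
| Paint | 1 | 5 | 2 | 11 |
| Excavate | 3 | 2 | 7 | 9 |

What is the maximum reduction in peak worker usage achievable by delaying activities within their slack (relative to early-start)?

Early-start peak: d1:4  d2:7  d3:4  d4:4  d5:4  d6:4  d7:2  d8:2  d9:2  d10:0  d11:0 ⇒ 7.
Leveled (Frame walls@1, Rough electrical@1, Insulate@3, Paint@7, Excavate@8): d1:4  d2:2  d3:4  d4:4  d5:4  d6:4  d7:5  d8:2  d9:2  d10:2  d11:0 ⇒ 5.
Reduction 7 − 5 = 2.

2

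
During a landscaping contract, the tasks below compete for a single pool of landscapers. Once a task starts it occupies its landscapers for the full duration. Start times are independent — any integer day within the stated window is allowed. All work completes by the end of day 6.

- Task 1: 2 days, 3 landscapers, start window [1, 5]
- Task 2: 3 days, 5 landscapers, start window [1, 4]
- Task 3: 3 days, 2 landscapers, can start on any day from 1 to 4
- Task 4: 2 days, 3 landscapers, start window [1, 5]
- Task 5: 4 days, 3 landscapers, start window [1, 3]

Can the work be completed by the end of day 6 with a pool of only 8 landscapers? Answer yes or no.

yes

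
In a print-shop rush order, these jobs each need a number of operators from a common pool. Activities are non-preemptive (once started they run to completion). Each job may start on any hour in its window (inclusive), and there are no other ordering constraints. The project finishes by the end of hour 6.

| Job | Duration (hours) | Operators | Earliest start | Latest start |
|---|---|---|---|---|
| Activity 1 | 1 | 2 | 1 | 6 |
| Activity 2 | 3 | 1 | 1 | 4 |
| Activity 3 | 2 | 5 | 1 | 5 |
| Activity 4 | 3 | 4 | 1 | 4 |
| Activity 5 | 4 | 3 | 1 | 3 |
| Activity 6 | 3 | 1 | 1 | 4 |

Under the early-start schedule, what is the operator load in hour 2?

14

At early start, hour 2 has: Activity 2, Activity 3, Activity 4, Activity 5, Activity 6.
Demand: 1 + 5 + 4 + 3 + 1 = 14.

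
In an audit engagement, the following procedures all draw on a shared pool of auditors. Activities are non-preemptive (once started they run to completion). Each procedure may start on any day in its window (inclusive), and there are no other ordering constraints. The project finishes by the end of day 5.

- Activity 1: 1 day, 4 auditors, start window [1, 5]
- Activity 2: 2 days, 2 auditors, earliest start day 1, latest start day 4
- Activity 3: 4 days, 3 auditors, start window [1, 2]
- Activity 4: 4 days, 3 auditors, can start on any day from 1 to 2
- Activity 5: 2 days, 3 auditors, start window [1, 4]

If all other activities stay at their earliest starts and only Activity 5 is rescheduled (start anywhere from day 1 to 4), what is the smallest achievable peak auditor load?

Activity 5@1: d1:15  d2:11  d3:6  d4:6  d5:0 → peak 15
Activity 5@2: d1:12  d2:11  d3:9  d4:6  d5:0 → peak 12
Activity 5@3: d1:12  d2:8  d3:9  d4:9  d5:0 → peak 12
Activity 5@4: d1:12  d2:8  d3:6  d4:9  d5:3 → peak 12
Best is Activity 5@2, peak 12.

12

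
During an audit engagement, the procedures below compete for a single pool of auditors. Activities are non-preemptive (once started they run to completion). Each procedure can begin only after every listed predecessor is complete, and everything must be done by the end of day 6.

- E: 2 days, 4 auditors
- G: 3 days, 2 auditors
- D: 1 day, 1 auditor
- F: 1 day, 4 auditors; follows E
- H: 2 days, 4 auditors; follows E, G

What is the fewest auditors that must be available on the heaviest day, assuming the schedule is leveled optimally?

6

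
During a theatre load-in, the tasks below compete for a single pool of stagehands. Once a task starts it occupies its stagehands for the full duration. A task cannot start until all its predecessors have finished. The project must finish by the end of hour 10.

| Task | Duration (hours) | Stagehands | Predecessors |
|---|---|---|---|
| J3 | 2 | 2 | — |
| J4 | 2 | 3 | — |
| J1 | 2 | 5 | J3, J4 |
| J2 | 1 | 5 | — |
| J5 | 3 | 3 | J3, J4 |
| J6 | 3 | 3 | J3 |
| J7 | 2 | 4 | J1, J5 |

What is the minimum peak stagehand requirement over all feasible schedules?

6

Early-start (J3@1, J4@1, J1@3, J2@1, J5@3, J6@3, J7@6) gives peak 11: h1:10  h2:5  h3:11  h4:11  h5:6  h6:4  h7:4  h8:0  h9:0  h10:0.
Shift J2→5, J5→6, J6→6, J7→9.
Schedule J3@1, J4@1, J1@3, J2@5, J5@6, J6@6, J7@9: h1:5  h2:5  h3:5  h4:5  h5:5  h6:6  h7:6  h8:6  h9:4  h10:4 — peak 6.
Total stagehand-hours = 51 over 10 hours ⇒ peak ≥ ⌈51/10⌉ = 6, so 6 is optimal.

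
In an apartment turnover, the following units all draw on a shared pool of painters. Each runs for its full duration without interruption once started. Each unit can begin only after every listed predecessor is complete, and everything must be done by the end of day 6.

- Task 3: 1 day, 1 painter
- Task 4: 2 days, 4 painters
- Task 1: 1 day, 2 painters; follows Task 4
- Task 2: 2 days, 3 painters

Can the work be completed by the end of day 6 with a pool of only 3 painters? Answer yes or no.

no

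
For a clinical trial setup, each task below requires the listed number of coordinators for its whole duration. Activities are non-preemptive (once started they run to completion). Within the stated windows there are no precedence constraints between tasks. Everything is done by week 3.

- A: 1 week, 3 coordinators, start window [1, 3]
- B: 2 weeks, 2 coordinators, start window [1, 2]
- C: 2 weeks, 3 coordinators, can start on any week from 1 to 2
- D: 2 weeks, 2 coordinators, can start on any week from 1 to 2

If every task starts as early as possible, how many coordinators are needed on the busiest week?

10

Early-start schedule: A@1, B@1, C@1, D@1.
Load per week: week 1: 10, week 2: 7, week 3: 0.
Peak is 10.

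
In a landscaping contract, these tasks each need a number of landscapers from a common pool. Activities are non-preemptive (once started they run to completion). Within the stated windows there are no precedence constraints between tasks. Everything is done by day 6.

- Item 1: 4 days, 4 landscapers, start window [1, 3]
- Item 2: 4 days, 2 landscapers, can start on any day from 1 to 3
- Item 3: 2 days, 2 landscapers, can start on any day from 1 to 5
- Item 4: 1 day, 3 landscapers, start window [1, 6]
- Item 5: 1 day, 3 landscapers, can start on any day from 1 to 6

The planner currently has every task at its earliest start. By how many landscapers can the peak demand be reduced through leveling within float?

Early-start peak: d1:14  d2:8  d3:6  d4:6  d5:0  d6:0 ⇒ 14.
Leveled (Item 1@1, Item 2@1, Item 3@5, Item 4@5, Item 5@6): d1:6  d2:6  d3:6  d4:6  d5:5  d6:5 ⇒ 6.
Reduction 14 − 6 = 8.

8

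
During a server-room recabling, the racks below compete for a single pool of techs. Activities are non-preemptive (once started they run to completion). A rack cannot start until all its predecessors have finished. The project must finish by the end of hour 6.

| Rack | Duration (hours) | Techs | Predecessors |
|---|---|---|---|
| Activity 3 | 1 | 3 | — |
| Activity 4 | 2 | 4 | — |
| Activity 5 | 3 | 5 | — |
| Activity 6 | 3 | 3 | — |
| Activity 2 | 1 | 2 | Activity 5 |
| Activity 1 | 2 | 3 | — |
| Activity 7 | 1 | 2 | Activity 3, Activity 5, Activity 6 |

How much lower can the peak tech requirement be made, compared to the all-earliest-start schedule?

10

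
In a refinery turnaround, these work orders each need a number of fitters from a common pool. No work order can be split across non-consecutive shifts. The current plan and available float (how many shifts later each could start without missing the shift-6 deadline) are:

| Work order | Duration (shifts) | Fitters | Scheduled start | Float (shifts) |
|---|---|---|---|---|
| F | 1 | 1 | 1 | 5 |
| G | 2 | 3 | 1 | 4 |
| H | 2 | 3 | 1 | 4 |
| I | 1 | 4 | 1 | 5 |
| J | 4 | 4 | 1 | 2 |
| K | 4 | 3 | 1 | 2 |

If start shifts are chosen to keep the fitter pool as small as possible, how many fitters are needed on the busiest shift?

Early-start (F@1, G@1, H@1, I@1, J@1, K@1) gives peak 18: s1:18  s2:13  s3:7  s4:7  s5:0  s6:0.
Shift I→6, J→3, K→2.
Schedule F@1, G@1, H@1, I@6, J@3, K@2: s1:7  s2:9  s3:7  s4:7  s5:7  s6:8 — peak 9.

9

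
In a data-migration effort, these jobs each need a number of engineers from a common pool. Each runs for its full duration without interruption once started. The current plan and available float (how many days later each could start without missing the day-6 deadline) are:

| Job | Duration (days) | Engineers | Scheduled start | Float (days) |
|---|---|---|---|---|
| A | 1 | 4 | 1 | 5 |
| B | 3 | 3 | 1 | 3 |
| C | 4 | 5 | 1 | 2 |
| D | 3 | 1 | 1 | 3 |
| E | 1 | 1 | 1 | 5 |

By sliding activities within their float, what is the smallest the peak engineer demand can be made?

8

Early-start (A@1, B@1, C@1, D@1, E@1) gives peak 14: d1:14  d2:9  d3:9  d4:5  d5:0  d6:0.
Shift C→2, D→4.
Schedule A@1, B@1, C@2, D@4, E@1: d1:8  d2:8  d3:8  d4:6  d5:6  d6:1 — peak 8.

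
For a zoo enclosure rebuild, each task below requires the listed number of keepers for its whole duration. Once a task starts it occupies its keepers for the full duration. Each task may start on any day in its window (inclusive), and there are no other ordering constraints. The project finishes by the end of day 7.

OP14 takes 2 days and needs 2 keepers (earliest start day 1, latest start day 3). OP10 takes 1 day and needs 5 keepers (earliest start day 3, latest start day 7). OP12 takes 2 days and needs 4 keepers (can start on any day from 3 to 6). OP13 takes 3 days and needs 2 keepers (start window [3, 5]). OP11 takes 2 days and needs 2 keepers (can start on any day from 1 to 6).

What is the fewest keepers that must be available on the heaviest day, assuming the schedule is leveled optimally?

6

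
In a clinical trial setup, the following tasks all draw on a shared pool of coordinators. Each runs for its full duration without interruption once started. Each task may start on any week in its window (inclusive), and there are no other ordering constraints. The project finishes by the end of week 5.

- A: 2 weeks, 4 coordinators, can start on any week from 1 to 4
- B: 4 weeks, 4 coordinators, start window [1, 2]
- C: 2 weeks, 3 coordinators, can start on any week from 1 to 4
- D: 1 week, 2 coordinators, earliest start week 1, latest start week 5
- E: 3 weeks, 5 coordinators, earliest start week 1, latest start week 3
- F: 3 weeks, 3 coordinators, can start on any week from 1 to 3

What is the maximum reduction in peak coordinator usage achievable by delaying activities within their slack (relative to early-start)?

Early-start peak: w1:21  w2:19  w3:12  w4:4  w5:0 ⇒ 21.
Leveled (A@1, B@1, C@1, D@5, E@3, F@3): w1:11  w2:11  w3:12  w4:12  w5:10 ⇒ 12.
Reduction 21 − 12 = 9.

9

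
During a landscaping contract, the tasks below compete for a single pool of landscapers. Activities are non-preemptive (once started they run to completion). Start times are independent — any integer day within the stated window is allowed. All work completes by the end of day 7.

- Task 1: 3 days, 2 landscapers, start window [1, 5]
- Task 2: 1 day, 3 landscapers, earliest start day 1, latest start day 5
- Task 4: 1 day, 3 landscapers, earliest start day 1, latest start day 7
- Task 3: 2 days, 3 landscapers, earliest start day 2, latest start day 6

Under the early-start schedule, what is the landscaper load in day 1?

8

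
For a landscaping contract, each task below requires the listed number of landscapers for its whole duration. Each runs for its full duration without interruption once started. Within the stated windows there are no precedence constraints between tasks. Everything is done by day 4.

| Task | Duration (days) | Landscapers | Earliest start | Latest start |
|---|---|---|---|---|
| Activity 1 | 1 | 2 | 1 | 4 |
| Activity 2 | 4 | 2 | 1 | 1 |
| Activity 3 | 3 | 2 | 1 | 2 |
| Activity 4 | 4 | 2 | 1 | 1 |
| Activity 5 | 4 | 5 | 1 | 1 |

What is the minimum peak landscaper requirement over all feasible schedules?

11

Early-start (Activity 1@1, Activity 2@1, Activity 3@1, Activity 4@1, Activity 5@1) gives peak 13: d1:13  d2:11  d3:11  d4:9.
Shift Activity 3→2.
Schedule Activity 1@1, Activity 2@1, Activity 3@2, Activity 4@1, Activity 5@1: d1:11  d2:11  d3:11  d4:11 — peak 11.
Total landscaper-days = 44 over 4 days ⇒ peak ≥ ⌈44/4⌉ = 11, so 11 is optimal.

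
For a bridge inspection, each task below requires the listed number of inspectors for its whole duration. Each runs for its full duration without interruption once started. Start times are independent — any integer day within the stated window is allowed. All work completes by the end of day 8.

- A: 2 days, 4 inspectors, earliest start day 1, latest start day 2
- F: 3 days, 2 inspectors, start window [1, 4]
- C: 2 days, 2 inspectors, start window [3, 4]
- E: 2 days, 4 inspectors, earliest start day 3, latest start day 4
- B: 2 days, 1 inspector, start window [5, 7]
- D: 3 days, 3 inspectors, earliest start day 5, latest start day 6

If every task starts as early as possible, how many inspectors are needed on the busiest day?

8

Early-start schedule: A@1, F@1, C@3, E@3, B@5, D@5.
Load per day: day 1: 6, day 2: 6, day 3: 8, day 4: 6, day 5: 4, day 6: 4, day 7: 3, day 8: 0.
Peak is 8.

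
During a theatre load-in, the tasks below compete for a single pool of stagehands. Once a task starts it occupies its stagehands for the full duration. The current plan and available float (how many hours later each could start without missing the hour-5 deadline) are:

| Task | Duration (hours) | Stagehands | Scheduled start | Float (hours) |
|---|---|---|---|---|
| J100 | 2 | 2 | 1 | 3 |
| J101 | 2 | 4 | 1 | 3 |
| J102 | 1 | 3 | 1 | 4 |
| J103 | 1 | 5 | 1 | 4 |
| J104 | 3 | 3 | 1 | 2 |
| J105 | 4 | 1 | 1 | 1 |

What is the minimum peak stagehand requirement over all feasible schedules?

Early-start (J100@1, J101@1, J102@1, J103@1, J104@1, J105@1) gives peak 18: h1:18  h2:10  h3:4  h4:1  h5:0.
Shift J102→3, J103→5, J104→3.
Schedule J100@1, J101@1, J102@3, J103@5, J104@3, J105@1: h1:7  h2:7  h3:7  h4:4  h5:8 — peak 8.

8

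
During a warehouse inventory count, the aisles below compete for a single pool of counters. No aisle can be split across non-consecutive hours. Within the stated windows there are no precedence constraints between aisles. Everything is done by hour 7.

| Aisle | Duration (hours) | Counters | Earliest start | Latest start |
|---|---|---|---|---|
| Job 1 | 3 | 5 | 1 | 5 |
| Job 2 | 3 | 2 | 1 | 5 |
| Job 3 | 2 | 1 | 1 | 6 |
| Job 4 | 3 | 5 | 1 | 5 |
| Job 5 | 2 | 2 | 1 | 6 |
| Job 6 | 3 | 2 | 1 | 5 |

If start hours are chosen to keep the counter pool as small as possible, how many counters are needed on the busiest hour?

Early-start (Job 1@1, Job 2@1, Job 3@1, Job 4@1, Job 5@1, Job 6@1) gives peak 17: h1:17  h2:17  h3:14  h4:0  h5:0  h6:0  h7:0.
Shift Job 4→4, Job 5→3, Job 6→4.
Schedule Job 1@1, Job 2@1, Job 3@1, Job 4@4, Job 5@3, Job 6@4: h1:8  h2:8  h3:9  h4:9  h5:7  h6:7  h7:0 — peak 9.

9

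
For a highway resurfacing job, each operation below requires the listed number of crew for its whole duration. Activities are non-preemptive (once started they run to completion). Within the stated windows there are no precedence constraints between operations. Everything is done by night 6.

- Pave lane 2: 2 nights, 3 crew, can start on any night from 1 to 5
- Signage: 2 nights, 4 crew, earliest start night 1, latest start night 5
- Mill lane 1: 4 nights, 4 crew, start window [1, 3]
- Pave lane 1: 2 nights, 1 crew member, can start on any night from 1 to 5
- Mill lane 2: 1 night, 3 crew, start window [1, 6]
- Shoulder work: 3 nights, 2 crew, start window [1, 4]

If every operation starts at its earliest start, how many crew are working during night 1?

17

At early start, night 1 has: Pave lane 2, Signage, Mill lane 1, Pave lane 1, Mill lane 2, Shoulder work.
Demand: 3 + 4 + 4 + 1 + 3 + 2 = 17.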